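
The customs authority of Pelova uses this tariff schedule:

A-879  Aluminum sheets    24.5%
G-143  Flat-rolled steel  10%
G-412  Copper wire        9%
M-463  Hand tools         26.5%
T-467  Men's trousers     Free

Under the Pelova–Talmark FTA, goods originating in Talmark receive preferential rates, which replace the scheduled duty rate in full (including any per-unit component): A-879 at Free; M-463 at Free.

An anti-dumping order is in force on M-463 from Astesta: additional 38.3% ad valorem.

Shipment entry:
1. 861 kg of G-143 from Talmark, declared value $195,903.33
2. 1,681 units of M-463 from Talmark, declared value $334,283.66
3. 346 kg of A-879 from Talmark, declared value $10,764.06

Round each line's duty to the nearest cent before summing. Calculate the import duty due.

Line 1 (G-143, Talmark, 861 kg, $195,903.33):
Base rate for G-143 is 10%.
Origin Talmark is the FTA partner but G-143 is not on the preference list; base rate stands.
Duty = $195,903.33 × 10% = $19,590.33.
Line 2 (M-463, Talmark, 1,681 units, $334,283.66):
Base rate for M-463 is 26.5%.
Origin Talmark qualifies under the Pelova–Talmark agreement and M-463 is covered: preferential rate Free applies instead.
The additional-duty order on M-463 targets Astesta, not Talmark; it does not apply.
Duty = $334,283.66 × 0% = $0.00.
Line 3 (A-879, Talmark, 346 kg, $10,764.06):
Base rate for A-879 is 24.5%.
Origin Talmark qualifies under the Pelova–Talmark agreement and A-879 is covered: preferential rate Free applies instead.
Duty = $10,764.06 × 0% = $0.00.
Total = $19,590.33 + $0.00 + $0.00 = $19,590.33.

$19,590.33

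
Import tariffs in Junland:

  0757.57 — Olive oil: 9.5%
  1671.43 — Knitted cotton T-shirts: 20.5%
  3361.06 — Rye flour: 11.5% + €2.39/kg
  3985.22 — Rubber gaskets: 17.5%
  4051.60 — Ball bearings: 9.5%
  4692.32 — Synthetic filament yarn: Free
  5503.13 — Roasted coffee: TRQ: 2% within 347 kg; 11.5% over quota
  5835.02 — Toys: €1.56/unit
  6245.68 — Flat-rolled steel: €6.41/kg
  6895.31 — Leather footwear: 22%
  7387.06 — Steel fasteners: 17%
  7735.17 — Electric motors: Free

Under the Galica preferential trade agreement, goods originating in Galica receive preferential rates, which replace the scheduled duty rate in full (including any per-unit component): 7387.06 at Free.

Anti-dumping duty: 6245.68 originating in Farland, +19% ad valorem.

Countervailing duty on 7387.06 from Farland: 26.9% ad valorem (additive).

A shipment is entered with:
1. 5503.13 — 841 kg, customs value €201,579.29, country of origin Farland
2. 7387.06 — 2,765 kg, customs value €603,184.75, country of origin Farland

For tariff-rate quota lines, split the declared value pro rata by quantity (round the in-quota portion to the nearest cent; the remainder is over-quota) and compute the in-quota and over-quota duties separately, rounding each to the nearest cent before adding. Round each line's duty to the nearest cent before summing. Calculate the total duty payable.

€280,078.35

Line 1 (5503.13, Farland, 841 kg, €201,579.29):
Code 5503.13 is under a tariff-rate quota (threshold 347 kg). In-quota: 347 kg at 2%; over-quota: 494 kg at 11.5%.
Pro-rata value split: in-quota = €201,579.29 × 347/841 = €83,172.43; over-quota = €201,579.29 − €83,172.43 = €118,406.86.
In-quota duty = €83,172.43 × 2% = €1,663.45. Over-quota duty = €118,406.86 × 11.5% = €13,616.79.
Line duty = €1,663.45 + €13,616.79 = €15,280.24.
Line 2 (7387.06, Farland, 2,765 kg, €603,184.75):
Base rate for 7387.06 is 17%.
7387.06 has an FTA preferential rate, but origin Farland is not Galica; base rate stands.
Additional duty on 7387.06 from Farland: +26.9%. Applied ad valorem rate: 17% + 26.9% = 43.9%.
Duty = €603,184.75 × 43.9% = €264,798.11.
Total = €15,280.24 + €264,798.11 = €280,078.35.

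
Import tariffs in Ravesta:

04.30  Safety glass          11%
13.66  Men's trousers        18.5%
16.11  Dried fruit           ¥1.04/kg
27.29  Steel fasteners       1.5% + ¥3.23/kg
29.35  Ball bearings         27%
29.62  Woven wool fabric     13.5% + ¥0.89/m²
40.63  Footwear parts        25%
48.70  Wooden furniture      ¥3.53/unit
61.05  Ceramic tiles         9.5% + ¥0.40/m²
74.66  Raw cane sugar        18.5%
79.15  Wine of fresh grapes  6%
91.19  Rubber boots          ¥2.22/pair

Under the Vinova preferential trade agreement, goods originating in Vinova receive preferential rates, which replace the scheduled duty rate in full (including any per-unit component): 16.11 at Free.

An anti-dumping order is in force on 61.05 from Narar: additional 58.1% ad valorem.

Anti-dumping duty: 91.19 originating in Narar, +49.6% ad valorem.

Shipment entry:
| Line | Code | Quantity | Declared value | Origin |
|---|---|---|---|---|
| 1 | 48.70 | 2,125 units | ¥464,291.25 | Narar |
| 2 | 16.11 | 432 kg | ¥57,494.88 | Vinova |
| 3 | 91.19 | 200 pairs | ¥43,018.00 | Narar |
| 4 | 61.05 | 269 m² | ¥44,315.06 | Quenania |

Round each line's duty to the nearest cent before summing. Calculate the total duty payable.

Line 1 (48.70, Narar, 2,125 units, ¥464,291.25):
Base rate for 48.70 is ¥3.53/unit.
Duty = 2,125 × ¥3.53 = ¥7,501.25.
Line 2 (16.11, Vinova, 432 kg, ¥57,494.88):
Base rate for 16.11 is ¥1.04/kg.
Origin Vinova qualifies under the Ravesta–Vinova agreement and 16.11 is covered: preferential rate Free applies instead.
Duty = ¥57,494.88 × 0% = ¥0.00.
Line 3 (91.19, Narar, 200 pairs, ¥43,018.00):
Base rate for 91.19 is ¥2.22/pair.
Additional duty on 91.19 from Narar: +49.6% ad valorem. Applied ad valorem rate = 49.6%.
Duty = ¥43,018.00 × 49.6% + 200 × ¥2.22 = ¥21,780.93.
Line 4 (61.05, Quenania, 269 m², ¥44,315.06):
Base rate for 61.05 is 9.5% + ¥0.40/m².
The additional-duty order on 61.05 targets Narar, not Quenania; it does not apply.
Duty = ¥44,315.06 × 9.5% + 269 × ¥0.40 = ¥4,317.53.
Total = ¥7,501.25 + ¥0.00 + ¥21,780.93 + ¥4,317.53 = ¥33,599.71.

¥33,599.71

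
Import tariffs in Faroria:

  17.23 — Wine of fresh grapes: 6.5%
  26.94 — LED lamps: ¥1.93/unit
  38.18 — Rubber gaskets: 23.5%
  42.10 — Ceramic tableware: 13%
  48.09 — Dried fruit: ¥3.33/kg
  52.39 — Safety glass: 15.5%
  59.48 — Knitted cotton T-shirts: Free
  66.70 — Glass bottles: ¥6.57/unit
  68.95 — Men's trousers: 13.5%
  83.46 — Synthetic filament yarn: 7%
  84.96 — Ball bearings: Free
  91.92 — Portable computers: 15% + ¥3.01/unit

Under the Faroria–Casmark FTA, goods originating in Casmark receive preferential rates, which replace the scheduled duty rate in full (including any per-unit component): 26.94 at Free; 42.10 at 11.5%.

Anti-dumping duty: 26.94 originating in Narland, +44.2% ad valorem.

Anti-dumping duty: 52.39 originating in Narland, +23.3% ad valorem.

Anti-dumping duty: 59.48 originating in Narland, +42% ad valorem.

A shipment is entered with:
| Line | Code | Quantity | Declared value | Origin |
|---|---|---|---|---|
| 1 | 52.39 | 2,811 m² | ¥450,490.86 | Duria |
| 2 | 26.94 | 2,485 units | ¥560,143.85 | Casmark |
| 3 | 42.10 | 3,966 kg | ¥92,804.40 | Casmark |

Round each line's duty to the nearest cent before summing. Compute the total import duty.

¥80,498.59

Line 1 (52.39, Duria, 2,811 m², ¥450,490.86):
Base rate for 52.39 is 15.5%.
The additional-duty order on 52.39 targets Narland, not Duria; it does not apply.
Duty = ¥450,490.86 × 15.5% = ¥69,826.08.
Line 2 (26.94, Casmark, 2,485 units, ¥560,143.85):
Base rate for 26.94 is ¥1.93/unit.
Origin Casmark qualifies under the Faroria–Casmark agreement and 26.94 is covered: preferential rate Free applies instead.
The additional-duty order on 26.94 targets Narland, not Casmark; it does not apply.
Duty = ¥560,143.85 × 0% = ¥0.00.
Line 3 (42.10, Casmark, 3,966 kg, ¥92,804.40):
Base rate for 42.10 is 13%.
Origin Casmark qualifies under the Faroria–Casmark agreement and 42.10 is covered: preferential rate 11.5% applies instead.
Duty = ¥92,804.40 × 11.5% = ¥10,672.51.
Total = ¥69,826.08 + ¥0.00 + ¥10,672.51 = ¥80,498.59.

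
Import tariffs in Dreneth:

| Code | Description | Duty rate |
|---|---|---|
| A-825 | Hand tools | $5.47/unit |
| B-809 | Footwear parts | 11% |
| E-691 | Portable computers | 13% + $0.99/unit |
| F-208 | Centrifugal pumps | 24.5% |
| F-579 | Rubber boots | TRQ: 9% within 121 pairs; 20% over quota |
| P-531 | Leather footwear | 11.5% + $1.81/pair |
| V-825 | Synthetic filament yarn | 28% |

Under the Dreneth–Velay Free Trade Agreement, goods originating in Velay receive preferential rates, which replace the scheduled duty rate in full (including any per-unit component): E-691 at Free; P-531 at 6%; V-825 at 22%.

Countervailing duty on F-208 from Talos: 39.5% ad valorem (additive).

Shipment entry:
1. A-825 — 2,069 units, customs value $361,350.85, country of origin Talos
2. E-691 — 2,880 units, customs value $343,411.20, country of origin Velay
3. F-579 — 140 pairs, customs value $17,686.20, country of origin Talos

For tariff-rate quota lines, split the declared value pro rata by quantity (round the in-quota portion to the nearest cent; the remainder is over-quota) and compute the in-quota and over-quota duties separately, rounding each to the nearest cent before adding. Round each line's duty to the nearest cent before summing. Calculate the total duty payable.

Line 1 (A-825, Talos, 2,069 units, $361,350.85):
Base rate for A-825 is $5.47/unit.
Duty = 2,069 × $5.47 = $11,317.43.
Line 2 (E-691, Velay, 2,880 units, $343,411.20):
Base rate for E-691 is 13% + $0.99/unit.
Origin Velay qualifies under the Dreneth–Velay agreement and E-691 is covered: preferential rate Free applies instead.
Duty = $343,411.20 × 0% = $0.00.
Line 3 (F-579, Talos, 140 pairs, $17,686.20):
Code F-579 is under a tariff-rate quota (threshold 121 pairs). In-quota: 121 pairs at 9%; over-quota: 19 pairs at 20%.
Pro-rata value split: in-quota = $17,686.20 × 121/140 = $15,285.93; over-quota = $17,686.20 − $15,285.93 = $2,400.27.
In-quota duty = $15,285.93 × 9% = $1,375.73. Over-quota duty = $2,400.27 × 20% = $480.05.
Line duty = $1,375.73 + $480.05 = $1,855.78.
Total = $11,317.43 + $0.00 + $1,855.78 = $13,173.21.

$13,173.21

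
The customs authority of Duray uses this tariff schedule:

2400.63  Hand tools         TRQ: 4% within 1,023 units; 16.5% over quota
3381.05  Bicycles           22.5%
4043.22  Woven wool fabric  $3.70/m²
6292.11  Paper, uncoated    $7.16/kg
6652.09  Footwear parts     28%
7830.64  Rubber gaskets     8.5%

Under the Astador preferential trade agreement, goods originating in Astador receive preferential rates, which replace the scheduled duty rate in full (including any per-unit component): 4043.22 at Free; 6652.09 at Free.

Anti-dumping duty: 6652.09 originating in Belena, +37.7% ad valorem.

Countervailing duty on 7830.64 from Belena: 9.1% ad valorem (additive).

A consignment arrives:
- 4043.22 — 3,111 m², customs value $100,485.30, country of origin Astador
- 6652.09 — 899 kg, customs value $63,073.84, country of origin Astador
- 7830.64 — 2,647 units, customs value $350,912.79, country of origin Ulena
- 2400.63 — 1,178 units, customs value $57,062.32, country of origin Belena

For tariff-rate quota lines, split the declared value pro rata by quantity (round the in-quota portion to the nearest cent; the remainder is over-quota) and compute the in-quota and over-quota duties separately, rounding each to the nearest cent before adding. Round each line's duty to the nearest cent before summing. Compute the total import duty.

$33,048.60

Line 1 (4043.22, Astador, 3,111 m², $100,485.30):
Base rate for 4043.22 is $3.70/m².
Origin Astador qualifies under the Duray–Astador agreement and 4043.22 is covered: preferential rate Free applies instead.
Duty = $100,485.30 × 0% = $0.00.
Line 2 (6652.09, Astador, 899 kg, $63,073.84):
Base rate for 6652.09 is 28%.
Origin Astador qualifies under the Duray–Astador agreement and 6652.09 is covered: preferential rate Free applies instead.
The additional-duty order on 6652.09 targets Belena, not Astador; it does not apply.
Duty = $63,073.84 × 0% = $0.00.
Line 3 (7830.64, Ulena, 2,647 units, $350,912.79):
Base rate for 7830.64 is 8.5%.
The additional-duty order on 7830.64 targets Belena, not Ulena; it does not apply.
Duty = $350,912.79 × 8.5% = $29,827.59.
Line 4 (2400.63, Belena, 1,178 units, $57,062.32):
Code 2400.63 is under a tariff-rate quota (threshold 1,023 units). In-quota: 1,023 units at 4%; over-quota: 155 units at 16.5%.
Pro-rata value split: in-quota = $57,062.32 × 1,023/1,178 = $49,554.12; over-quota = $57,062.32 − $49,554.12 = $7,508.20.
In-quota duty = $49,554.12 × 4% = $1,982.16. Over-quota duty = $7,508.20 × 16.5% = $1,238.85.
Line duty = $1,982.16 + $1,238.85 = $3,221.01.
Total = $0.00 + $0.00 + $29,827.59 + $3,221.01 = $33,048.60.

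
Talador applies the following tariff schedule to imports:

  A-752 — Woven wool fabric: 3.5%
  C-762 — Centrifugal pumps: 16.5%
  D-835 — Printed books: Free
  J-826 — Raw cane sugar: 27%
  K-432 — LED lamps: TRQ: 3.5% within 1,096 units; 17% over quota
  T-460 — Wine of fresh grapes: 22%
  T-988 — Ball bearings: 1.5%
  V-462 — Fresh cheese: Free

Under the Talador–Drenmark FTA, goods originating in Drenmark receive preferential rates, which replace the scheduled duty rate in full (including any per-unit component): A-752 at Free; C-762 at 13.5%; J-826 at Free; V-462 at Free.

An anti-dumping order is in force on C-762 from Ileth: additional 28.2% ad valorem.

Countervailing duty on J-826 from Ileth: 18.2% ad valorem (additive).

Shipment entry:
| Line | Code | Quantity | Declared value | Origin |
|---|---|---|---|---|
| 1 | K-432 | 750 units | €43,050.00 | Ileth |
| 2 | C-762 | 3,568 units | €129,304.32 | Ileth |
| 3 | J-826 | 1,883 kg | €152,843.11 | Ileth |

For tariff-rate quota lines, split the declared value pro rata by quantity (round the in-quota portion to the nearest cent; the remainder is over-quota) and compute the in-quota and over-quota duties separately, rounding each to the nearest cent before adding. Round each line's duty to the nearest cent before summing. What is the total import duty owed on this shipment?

Line 1 (K-432, Ileth, 750 units, €43,050.00):
Code K-432 is under a tariff-rate quota (threshold 1,096 units). Quantity 750 units is within the quota, so the in-quota rate 3.5% applies to the full value.
Duty = €43,050.00 × 3.5% = €1,506.75.
Line 2 (C-762, Ileth, 3,568 units, €129,304.32):
Base rate for C-762 is 16.5%.
C-762 has an FTA preferential rate, but origin Ileth is not Drenmark; base rate stands.
Additional duty on C-762 from Ileth: +28.2%. Applied ad valorem rate: 16.5% + 28.2% = 44.7%.
Duty = €129,304.32 × 44.7% = €57,799.03.
Line 3 (J-826, Ileth, 1,883 kg, €152,843.11):
Base rate for J-826 is 27%.
J-826 has an FTA preferential rate, but origin Ileth is not Drenmark; base rate stands.
Additional duty on J-826 from Ileth: +18.2%. Applied ad valorem rate: 27% + 18.2% = 45.2%.
Duty = €152,843.11 × 45.2% = €69,085.09.
Total = €1,506.75 + €57,799.03 + €69,085.09 = €128,390.87.

€128,390.87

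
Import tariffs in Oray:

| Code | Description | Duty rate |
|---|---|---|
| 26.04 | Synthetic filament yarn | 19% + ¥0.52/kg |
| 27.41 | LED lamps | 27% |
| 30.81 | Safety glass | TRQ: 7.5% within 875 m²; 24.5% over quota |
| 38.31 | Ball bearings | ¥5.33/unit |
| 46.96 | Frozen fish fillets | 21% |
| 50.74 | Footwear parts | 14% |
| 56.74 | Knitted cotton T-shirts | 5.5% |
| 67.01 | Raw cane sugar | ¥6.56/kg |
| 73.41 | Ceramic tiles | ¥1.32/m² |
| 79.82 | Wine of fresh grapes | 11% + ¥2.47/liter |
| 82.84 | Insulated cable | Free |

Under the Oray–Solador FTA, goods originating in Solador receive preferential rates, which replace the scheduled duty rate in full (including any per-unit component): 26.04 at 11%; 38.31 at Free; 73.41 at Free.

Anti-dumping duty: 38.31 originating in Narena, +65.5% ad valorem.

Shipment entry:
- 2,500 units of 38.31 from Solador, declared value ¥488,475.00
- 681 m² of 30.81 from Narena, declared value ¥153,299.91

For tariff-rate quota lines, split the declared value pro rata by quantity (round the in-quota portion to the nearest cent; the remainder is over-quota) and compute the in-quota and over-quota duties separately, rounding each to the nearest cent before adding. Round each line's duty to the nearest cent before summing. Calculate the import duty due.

¥11,497.49

Line 1 (38.31, Solador, 2,500 units, ¥488,475.00):
Base rate for 38.31 is ¥5.33/unit.
Origin Solador qualifies under the Oray–Solador agreement and 38.31 is covered: preferential rate Free applies instead.
The additional-duty order on 38.31 targets Narena, not Solador; it does not apply.
Duty = ¥488,475.00 × 0% = ¥0.00.
Line 2 (30.81, Narena, 681 m², ¥153,299.91):
Code 30.81 is under a tariff-rate quota (threshold 875 m²). Quantity 681 m² is within the quota, so the in-quota rate 7.5% applies to the full value.
Duty = ¥153,299.91 × 7.5% = ¥11,497.49.
Total = ¥0.00 + ¥11,497.49 = ¥11,497.49.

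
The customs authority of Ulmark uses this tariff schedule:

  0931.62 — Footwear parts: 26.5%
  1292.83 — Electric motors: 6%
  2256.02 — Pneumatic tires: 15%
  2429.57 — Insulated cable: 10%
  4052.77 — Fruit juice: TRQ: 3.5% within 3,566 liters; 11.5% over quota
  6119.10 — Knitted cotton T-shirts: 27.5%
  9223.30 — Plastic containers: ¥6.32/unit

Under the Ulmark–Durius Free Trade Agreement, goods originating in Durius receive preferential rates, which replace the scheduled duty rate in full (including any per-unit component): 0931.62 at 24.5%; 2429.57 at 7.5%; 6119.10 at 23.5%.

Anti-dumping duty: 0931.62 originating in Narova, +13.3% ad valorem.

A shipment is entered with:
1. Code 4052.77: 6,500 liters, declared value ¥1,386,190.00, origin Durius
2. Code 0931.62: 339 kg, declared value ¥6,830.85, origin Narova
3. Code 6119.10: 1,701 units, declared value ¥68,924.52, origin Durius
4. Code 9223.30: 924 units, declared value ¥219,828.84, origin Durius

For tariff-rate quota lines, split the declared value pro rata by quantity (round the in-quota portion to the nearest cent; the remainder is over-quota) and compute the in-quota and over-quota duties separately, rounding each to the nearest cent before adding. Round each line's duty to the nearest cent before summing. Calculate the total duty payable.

¥123,328.66

Line 1 (4052.77, Durius, 6,500 liters, ¥1,386,190.00):
Code 4052.77 is under a tariff-rate quota (threshold 3,566 liters). In-quota: 3,566 liters at 3.5%; over-quota: 2,934 liters at 11.5%.
Pro-rata value split: in-quota = ¥1,386,190.00 × 3,566/6,500 = ¥760,485.16; over-quota = ¥1,386,190.00 − ¥760,485.16 = ¥625,704.84.
In-quota duty = ¥760,485.16 × 3.5% = ¥26,616.98. Over-quota duty = ¥625,704.84 × 11.5% = ¥71,956.06.
Line duty = ¥26,616.98 + ¥71,956.06 = ¥98,573.04.
Line 2 (0931.62, Narova, 339 kg, ¥6,830.85):
Base rate for 0931.62 is 26.5%.
0931.62 has an FTA preferential rate, but origin Narova is not Durius; base rate stands.
Additional duty on 0931.62 from Narova: +13.3%. Applied ad valorem rate: 26.5% + 13.3% = 39.8%.
Duty = ¥6,830.85 × 39.8% = ¥2,718.68.
Line 3 (6119.10, Durius, 1,701 units, ¥68,924.52):
Base rate for 6119.10 is 27.5%.
Origin Durius qualifies under the Ulmark–Durius agreement and 6119.10 is covered: preferential rate 23.5% applies instead.
Duty = ¥68,924.52 × 23.5% = ¥16,197.26.
Line 4 (9223.30, Durius, 924 units, ¥219,828.84):
Base rate for 9223.30 is ¥6.32/unit.
Origin Durius is the FTA partner but 9223.30 is not on the preference list; base rate stands.
Duty = 924 × ¥6.32 = ¥5,839.68.
Total = ¥98,573.04 + ¥2,718.68 + ¥16,197.26 + ¥5,839.68 = ¥123,328.66.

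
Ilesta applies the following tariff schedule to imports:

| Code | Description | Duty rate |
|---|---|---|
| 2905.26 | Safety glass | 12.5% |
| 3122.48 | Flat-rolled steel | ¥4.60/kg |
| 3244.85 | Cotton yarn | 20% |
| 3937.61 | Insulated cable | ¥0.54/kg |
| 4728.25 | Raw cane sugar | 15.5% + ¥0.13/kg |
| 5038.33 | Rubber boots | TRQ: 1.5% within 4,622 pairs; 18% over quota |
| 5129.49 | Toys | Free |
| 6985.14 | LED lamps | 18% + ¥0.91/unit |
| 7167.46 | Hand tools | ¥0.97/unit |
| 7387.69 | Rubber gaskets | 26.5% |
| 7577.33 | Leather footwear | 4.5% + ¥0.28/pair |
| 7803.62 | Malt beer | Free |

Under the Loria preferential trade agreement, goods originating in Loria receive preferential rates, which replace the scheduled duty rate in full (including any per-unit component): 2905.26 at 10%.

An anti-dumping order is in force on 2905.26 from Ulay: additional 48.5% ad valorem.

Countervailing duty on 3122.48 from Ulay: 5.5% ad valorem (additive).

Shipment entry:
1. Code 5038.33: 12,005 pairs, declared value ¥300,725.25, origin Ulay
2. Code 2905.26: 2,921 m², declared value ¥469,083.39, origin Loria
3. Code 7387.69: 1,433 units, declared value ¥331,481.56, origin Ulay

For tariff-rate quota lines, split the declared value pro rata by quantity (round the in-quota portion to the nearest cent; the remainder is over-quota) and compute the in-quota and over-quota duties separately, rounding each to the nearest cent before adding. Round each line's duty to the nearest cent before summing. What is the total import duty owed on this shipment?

Line 1 (5038.33, Ulay, 12,005 pairs, ¥300,725.25):
Code 5038.33 is under a tariff-rate quota (threshold 4,622 pairs). In-quota: 4,622 pairs at 1.5%; over-quota: 7,383 pairs at 18%.
Pro-rata value split: in-quota = ¥300,725.25 × 4,622/12,005 = ¥115,781.10; over-quota = ¥300,725.25 − ¥115,781.10 = ¥184,944.15.
In-quota duty = ¥115,781.10 × 1.5% = ¥1,736.72. Over-quota duty = ¥184,944.15 × 18% = ¥33,289.95.
Line duty = ¥1,736.72 + ¥33,289.95 = ¥35,026.67.
Line 2 (2905.26, Loria, 2,921 m², ¥469,083.39):
Base rate for 2905.26 is 12.5%.
Origin Loria qualifies under the Ilesta–Loria agreement and 2905.26 is covered: preferential rate 10% applies instead.
The additional-duty order on 2905.26 targets Ulay, not Loria; it does not apply.
Duty = ¥469,083.39 × 10% = ¥46,908.34.
Line 3 (7387.69, Ulay, 1,433 units, ¥331,481.56):
Base rate for 7387.69 is 26.5%.
Duty = ¥331,481.56 × 26.5% = ¥87,842.61.
Total = ¥35,026.67 + ¥46,908.34 + ¥87,842.61 = ¥169,777.62.

¥169,777.62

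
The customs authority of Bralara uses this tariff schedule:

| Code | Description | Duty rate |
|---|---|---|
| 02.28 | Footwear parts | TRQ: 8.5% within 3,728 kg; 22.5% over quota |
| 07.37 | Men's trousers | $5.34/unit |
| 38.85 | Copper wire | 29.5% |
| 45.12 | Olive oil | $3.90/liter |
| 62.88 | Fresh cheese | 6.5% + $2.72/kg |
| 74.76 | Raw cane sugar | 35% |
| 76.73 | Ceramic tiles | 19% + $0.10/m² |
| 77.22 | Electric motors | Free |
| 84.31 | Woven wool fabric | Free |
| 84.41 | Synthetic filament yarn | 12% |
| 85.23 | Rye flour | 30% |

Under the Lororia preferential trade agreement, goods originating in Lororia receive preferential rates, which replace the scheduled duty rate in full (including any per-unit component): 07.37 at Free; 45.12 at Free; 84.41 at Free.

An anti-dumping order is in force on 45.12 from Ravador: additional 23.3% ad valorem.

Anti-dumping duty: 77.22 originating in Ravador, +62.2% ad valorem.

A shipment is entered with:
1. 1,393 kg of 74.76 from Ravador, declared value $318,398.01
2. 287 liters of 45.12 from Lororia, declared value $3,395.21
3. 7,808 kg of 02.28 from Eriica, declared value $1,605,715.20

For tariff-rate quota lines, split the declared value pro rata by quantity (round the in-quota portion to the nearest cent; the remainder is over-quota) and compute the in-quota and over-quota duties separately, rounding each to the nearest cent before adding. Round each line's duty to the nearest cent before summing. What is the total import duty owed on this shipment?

Line 1 (74.76, Ravador, 1,393 kg, $318,398.01):
Base rate for 74.76 is 35%.
Duty = $318,398.01 × 35% = $111,439.30.
Line 2 (45.12, Lororia, 287 liters, $3,395.21):
Base rate for 45.12 is $3.90/liter.
Origin Lororia qualifies under the Bralara–Lororia agreement and 45.12 is covered: preferential rate Free applies instead.
The additional-duty order on 45.12 targets Ravador, not Lororia; it does not apply.
Duty = $3,395.21 × 0% = $0.00.
Line 3 (02.28, Eriica, 7,808 kg, $1,605,715.20):
Code 02.28 is under a tariff-rate quota (threshold 3,728 kg). In-quota: 3,728 kg at 8.5%; over-quota: 4,080 kg at 22.5%.
Pro-rata value split: in-quota = $1,605,715.20 × 3,728/7,808 = $766,663.20; over-quota = $1,605,715.20 − $766,663.20 = $839,052.00.
In-quota duty = $766,663.20 × 8.5% = $65,166.37. Over-quota duty = $839,052.00 × 22.5% = $188,786.70.
Line duty = $65,166.37 + $188,786.70 = $253,953.07.
Total = $111,439.30 + $0.00 + $253,953.07 = $365,392.37.

$365,392.37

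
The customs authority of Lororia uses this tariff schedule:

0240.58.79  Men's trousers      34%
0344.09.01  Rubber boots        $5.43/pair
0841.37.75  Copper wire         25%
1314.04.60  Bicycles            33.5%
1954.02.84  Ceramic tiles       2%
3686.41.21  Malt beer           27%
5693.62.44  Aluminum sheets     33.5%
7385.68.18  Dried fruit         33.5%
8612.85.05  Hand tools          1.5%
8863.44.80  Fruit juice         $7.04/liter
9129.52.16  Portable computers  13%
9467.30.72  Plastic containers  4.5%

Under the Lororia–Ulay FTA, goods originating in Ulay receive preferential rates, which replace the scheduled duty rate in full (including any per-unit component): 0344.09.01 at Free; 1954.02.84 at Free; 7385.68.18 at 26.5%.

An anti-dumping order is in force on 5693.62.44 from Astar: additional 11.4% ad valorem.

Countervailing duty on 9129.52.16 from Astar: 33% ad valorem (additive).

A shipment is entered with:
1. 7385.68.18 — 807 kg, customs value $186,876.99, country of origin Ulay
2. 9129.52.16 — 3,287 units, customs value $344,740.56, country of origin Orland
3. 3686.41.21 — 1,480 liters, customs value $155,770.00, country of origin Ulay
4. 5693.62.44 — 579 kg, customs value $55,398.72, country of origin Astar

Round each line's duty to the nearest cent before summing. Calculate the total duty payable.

Line 1 (7385.68.18, Ulay, 807 kg, $186,876.99):
Base rate for 7385.68.18 is 33.5%.
Origin Ulay qualifies under the Lororia–Ulay agreement and 7385.68.18 is covered: preferential rate 26.5% applies instead.
Duty = $186,876.99 × 26.5% = $49,522.40.
Line 2 (9129.52.16, Orland, 3,287 units, $344,740.56):
Base rate for 9129.52.16 is 13%.
The additional-duty order on 9129.52.16 targets Astar, not Orland; it does not apply.
Duty = $344,740.56 × 13% = $44,816.27.
Line 3 (3686.41.21, Ulay, 1,480 liters, $155,770.00):
Base rate for 3686.41.21 is 27%.
Origin Ulay is the FTA partner but 3686.41.21 is not on the preference list; base rate stands.
Duty = $155,770.00 × 27% = $42,057.90.
Line 4 (5693.62.44, Astar, 579 kg, $55,398.72):
Base rate for 5693.62.44 is 33.5%.
Additional duty on 5693.62.44 from Astar: +11.4%. Applied ad valorem rate: 33.5% + 11.4% = 44.9%.
Duty = $55,398.72 × 44.9% = $24,874.03.
Total = $49,522.40 + $44,816.27 + $42,057.90 + $24,874.03 = $161,270.60.

$161,270.60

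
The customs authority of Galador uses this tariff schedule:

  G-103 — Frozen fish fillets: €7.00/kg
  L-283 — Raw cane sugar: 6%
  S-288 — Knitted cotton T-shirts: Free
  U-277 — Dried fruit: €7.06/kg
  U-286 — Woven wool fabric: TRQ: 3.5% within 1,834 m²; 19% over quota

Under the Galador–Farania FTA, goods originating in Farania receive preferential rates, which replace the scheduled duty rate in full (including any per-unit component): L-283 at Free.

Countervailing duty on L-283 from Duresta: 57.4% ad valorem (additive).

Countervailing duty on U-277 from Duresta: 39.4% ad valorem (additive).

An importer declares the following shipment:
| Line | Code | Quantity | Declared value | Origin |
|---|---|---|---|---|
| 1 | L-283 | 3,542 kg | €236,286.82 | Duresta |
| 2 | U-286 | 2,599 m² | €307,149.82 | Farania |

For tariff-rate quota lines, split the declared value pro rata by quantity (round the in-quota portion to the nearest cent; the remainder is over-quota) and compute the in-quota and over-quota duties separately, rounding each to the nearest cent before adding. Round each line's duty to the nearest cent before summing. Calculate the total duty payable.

Line 1 (L-283, Duresta, 3,542 kg, €236,286.82):
Base rate for L-283 is 6%.
L-283 has an FTA preferential rate, but origin Duresta is not Farania; base rate stands.
Additional duty on L-283 from Duresta: +57.4%. Applied ad valorem rate: 6% + 57.4% = 63.4%.
Duty = €236,286.82 × 63.4% = €149,805.84.
Line 2 (U-286, Farania, 2,599 m², €307,149.82):
Code U-286 is under a tariff-rate quota (threshold 1,834 m²). In-quota: 1,834 m² at 3.5%; over-quota: 765 m² at 19%.
Pro-rata value split: in-quota = €307,149.82 × 1,834/2,599 = €216,742.12; over-quota = €307,149.82 − €216,742.12 = €90,407.70.
In-quota duty = €216,742.12 × 3.5% = €7,585.97. Over-quota duty = €90,407.70 × 19% = €17,177.46.
Line duty = €7,585.97 + €17,177.46 = €24,763.43.
Total = €149,805.84 + €24,763.43 = €174,569.27.

€174,569.27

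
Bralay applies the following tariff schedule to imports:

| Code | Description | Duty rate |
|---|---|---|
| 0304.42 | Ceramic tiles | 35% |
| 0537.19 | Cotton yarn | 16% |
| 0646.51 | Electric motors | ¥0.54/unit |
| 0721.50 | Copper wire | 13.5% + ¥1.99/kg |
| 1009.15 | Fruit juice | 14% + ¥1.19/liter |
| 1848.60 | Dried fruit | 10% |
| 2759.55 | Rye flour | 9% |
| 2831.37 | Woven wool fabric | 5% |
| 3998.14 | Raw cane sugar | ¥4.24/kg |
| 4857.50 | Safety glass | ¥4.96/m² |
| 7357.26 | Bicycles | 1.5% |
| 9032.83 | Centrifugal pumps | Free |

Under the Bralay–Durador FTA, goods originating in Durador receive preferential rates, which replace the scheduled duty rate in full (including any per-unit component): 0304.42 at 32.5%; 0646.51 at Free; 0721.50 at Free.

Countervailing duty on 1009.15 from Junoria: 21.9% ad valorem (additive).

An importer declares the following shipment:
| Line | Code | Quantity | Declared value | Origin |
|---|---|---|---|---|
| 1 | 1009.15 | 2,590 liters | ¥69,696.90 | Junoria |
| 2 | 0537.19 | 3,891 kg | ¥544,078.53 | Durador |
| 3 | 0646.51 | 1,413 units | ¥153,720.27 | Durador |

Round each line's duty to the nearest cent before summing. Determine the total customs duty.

¥115,155.85

Line 1 (1009.15, Junoria, 2,590 liters, ¥69,696.90):
Base rate for 1009.15 is 14% + ¥1.19/liter.
Additional duty on 1009.15 from Junoria: +21.9%. Applied ad valorem rate: 14% + 21.9% = 35.9%.
Duty = ¥69,696.90 × 35.9% + 2,590 × ¥1.19 = ¥28,103.29.
Line 2 (0537.19, Durador, 3,891 kg, ¥544,078.53):
Base rate for 0537.19 is 16%.
Origin Durador is the FTA partner but 0537.19 is not on the preference list; base rate stands.
Duty = ¥544,078.53 × 16% = ¥87,052.56.
Line 3 (0646.51, Durador, 1,413 units, ¥153,720.27):
Base rate for 0646.51 is ¥0.54/unit.
Origin Durador qualifies under the Bralay–Durador agreement and 0646.51 is covered: preferential rate Free applies instead.
Duty = ¥153,720.27 × 0% = ¥0.00.
Total = ¥28,103.29 + ¥87,052.56 + ¥0.00 = ¥115,155.85.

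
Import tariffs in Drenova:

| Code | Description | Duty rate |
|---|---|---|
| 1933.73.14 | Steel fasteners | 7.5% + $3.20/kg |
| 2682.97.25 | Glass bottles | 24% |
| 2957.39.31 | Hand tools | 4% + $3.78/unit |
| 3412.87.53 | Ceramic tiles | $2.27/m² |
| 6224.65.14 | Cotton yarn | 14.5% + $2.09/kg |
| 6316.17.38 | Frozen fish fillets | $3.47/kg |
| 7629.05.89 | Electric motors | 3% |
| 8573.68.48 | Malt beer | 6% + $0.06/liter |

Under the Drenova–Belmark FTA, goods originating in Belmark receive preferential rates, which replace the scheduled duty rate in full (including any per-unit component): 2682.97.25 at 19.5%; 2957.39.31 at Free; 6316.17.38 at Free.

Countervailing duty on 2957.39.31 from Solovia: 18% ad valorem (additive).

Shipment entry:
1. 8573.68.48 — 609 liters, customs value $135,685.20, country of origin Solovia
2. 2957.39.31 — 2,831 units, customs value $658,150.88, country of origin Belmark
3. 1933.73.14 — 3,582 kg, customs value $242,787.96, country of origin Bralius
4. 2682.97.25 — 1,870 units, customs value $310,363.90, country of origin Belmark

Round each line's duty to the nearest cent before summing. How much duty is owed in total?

$98,370.11

Line 1 (8573.68.48, Solovia, 609 liters, $135,685.20):
Base rate for 8573.68.48 is 6% + $0.06/liter.
Duty = $135,685.20 × 6% + 609 × $0.06 = $8,177.65.
Line 2 (2957.39.31, Belmark, 2,831 units, $658,150.88):
Base rate for 2957.39.31 is 4% + $3.78/unit.
Origin Belmark qualifies under the Drenova–Belmark agreement and 2957.39.31 is covered: preferential rate Free applies instead.
The additional-duty order on 2957.39.31 targets Solovia, not Belmark; it does not apply.
Duty = $658,150.88 × 0% = $0.00.
Line 3 (1933.73.14, Bralius, 3,582 kg, $242,787.96):
Base rate for 1933.73.14 is 7.5% + $3.20/kg.
Duty = $242,787.96 × 7.5% + 3,582 × $3.20 = $29,671.50.
Line 4 (2682.97.25, Belmark, 1,870 units, $310,363.90):
Base rate for 2682.97.25 is 24%.
Origin Belmark qualifies under the Drenova–Belmark agreement and 2682.97.25 is covered: preferential rate 19.5% applies instead.
Duty = $310,363.90 × 19.5% = $60,520.96.
Total = $8,177.65 + $0.00 + $29,671.50 + $60,520.96 = $98,370.11.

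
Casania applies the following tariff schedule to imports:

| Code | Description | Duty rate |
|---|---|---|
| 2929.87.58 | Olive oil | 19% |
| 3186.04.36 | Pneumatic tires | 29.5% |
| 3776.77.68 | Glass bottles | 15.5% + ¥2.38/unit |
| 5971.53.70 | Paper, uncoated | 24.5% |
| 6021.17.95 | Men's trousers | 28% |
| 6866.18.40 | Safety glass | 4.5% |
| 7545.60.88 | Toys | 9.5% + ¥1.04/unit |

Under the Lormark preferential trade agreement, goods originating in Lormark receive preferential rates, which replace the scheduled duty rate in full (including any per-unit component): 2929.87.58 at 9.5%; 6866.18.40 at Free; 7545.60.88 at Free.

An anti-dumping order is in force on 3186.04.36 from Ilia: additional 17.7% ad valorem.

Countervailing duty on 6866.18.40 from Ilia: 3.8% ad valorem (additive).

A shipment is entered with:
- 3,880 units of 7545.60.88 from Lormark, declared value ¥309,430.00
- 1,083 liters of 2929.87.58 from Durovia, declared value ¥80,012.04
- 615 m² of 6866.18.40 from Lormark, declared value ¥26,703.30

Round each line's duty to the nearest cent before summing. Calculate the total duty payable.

¥15,202.29

Line 1 (7545.60.88, Lormark, 3,880 units, ¥309,430.00):
Base rate for 7545.60.88 is 9.5% + ¥1.04/unit.
Origin Lormark qualifies under the Casania–Lormark agreement and 7545.60.88 is covered: preferential rate Free applies instead.
Duty = ¥309,430.00 × 0% = ¥0.00.
Line 2 (2929.87.58, Durovia, 1,083 liters, ¥80,012.04):
Base rate for 2929.87.58 is 19%.
2929.87.58 has an FTA preferential rate, but origin Durovia is not Lormark; base rate stands.
Duty = ¥80,012.04 × 19% = ¥15,202.29.
Line 3 (6866.18.40, Lormark, 615 m², ¥26,703.30):
Base rate for 6866.18.40 is 4.5%.
Origin Lormark qualifies under the Casania–Lormark agreement and 6866.18.40 is covered: preferential rate Free applies instead.
The additional-duty order on 6866.18.40 targets Ilia, not Lormark; it does not apply.
Duty = ¥26,703.30 × 0% = ¥0.00.
Total = ¥0.00 + ¥15,202.29 + ¥0.00 = ¥15,202.29.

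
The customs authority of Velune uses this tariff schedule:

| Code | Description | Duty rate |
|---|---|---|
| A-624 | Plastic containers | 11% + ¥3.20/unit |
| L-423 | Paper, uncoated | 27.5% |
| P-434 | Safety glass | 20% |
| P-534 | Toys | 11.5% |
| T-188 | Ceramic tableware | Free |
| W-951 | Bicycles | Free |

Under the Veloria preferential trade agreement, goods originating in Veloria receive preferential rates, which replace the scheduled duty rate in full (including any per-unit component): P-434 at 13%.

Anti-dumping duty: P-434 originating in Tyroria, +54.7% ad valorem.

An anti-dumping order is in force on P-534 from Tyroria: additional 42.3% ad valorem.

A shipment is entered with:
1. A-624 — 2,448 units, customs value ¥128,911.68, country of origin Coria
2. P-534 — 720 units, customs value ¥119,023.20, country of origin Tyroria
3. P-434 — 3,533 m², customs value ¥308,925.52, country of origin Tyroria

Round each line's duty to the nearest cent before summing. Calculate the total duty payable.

Line 1 (A-624, Coria, 2,448 units, ¥128,911.68):
Base rate for A-624 is 11% + ¥3.20/unit.
Duty = ¥128,911.68 × 11% + 2,448 × ¥3.20 = ¥22,013.88.
Line 2 (P-534, Tyroria, 720 units, ¥119,023.20):
Base rate for P-534 is 11.5%.
Additional duty on P-534 from Tyroria: +42.3%. Applied ad valorem rate: 11.5% + 42.3% = 53.8%.
Duty = ¥119,023.20 × 53.8% = ¥64,034.48.
Line 3 (P-434, Tyroria, 3,533 m², ¥308,925.52):
Base rate for P-434 is 20%.
P-434 has an FTA preferential rate, but origin Tyroria is not Veloria; base rate stands.
Additional duty on P-434 from Tyroria: +54.7%. Applied ad valorem rate: 20% + 54.7% = 74.7%.
Duty = ¥308,925.52 × 74.7% = ¥230,767.36.
Total = ¥22,013.88 + ¥64,034.48 + ¥230,767.36 = ¥316,815.72.

¥316,815.72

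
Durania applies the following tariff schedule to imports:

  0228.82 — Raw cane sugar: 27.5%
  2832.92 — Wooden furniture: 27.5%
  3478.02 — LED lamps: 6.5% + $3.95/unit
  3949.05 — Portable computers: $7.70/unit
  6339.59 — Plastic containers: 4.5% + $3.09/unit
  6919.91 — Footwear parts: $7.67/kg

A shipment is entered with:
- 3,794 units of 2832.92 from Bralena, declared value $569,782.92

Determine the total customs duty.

$156,690.30

Line 1 (2832.92, Bralena, 3,794 units, $569,782.92):
Base rate for 2832.92 is 27.5%.
Duty = $569,782.92 × 27.5% = $156,690.30.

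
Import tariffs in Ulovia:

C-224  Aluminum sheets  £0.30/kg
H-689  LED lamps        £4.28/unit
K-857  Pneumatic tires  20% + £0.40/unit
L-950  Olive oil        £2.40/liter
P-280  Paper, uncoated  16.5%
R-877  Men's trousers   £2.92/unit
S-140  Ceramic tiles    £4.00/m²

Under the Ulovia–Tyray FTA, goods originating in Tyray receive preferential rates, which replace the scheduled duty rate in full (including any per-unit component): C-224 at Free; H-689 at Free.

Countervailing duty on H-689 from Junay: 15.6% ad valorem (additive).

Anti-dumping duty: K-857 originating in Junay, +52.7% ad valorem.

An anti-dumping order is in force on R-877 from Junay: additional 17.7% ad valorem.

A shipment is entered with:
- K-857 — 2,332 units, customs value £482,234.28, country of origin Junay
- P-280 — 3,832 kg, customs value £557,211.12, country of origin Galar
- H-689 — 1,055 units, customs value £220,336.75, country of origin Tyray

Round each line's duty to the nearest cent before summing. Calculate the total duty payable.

Line 1 (K-857, Junay, 2,332 units, £482,234.28):
Base rate for K-857 is 20% + £0.40/unit.
Additional duty on K-857 from Junay: +52.7%. Applied ad valorem rate: 20% + 52.7% = 72.7%.
Duty = £482,234.28 × 72.7% + 2,332 × £0.40 = £351,517.12.
Line 2 (P-280, Galar, 3,832 kg, £557,211.12):
Base rate for P-280 is 16.5%.
Duty = £557,211.12 × 16.5% = £91,939.83.
Line 3 (H-689, Tyray, 1,055 units, £220,336.75):
Base rate for H-689 is £4.28/unit.
Origin Tyray qualifies under the Ulovia–Tyray agreement and H-689 is covered: preferential rate Free applies instead.
The additional-duty order on H-689 targets Junay, not Tyray; it does not apply.
Duty = £220,336.75 × 0% = £0.00.
Total = £351,517.12 + £91,939.83 + £0.00 = £443,456.95.

£443,456.95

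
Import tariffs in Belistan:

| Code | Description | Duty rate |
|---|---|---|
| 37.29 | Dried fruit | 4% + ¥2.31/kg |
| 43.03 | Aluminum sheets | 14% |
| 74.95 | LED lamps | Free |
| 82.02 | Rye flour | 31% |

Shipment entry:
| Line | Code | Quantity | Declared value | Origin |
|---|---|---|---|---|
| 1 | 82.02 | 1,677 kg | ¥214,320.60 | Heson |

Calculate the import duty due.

¥66,439.39

Line 1 (82.02, Heson, 1,677 kg, ¥214,320.60):
Base rate for 82.02 is 31%.
Duty = ¥214,320.60 × 31% = ¥66,439.39.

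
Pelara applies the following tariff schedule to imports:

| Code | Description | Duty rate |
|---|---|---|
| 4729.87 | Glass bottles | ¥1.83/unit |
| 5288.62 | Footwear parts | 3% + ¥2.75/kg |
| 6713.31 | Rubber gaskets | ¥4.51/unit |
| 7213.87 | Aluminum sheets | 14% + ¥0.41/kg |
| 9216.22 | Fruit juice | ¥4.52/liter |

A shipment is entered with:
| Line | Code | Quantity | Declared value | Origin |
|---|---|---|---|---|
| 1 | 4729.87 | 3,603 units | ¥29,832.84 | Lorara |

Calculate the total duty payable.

¥6,593.49

Line 1 (4729.87, Lorara, 3,603 units, ¥29,832.84):
Base rate for 4729.87 is ¥1.83/unit.
Duty = 3,603 × ¥1.83 = ¥6,593.49.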